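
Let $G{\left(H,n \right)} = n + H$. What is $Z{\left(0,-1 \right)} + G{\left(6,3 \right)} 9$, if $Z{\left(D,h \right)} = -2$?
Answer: $79$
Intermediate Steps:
$G{\left(H,n \right)} = H + n$
$Z{\left(0,-1 \right)} + G{\left(6,3 \right)} 9 = -2 + \left(6 + 3\right) 9 = -2 + 9 \cdot 9 = -2 + 81 = 79$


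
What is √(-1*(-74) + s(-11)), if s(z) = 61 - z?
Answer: √146 ≈ 12.083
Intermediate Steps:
√(-1*(-74) + s(-11)) = √(-1*(-74) + (61 - 1*(-11))) = √(74 + (61 + 11)) = √(74 + 72) = √146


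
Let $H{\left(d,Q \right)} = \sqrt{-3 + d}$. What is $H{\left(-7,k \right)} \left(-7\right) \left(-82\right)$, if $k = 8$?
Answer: $574 i \sqrt{10} \approx 1815.1 i$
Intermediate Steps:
$H{\left(-7,k \right)} \left(-7\right) \left(-82\right) = \sqrt{-3 - 7} \left(-7\right) \left(-82\right) = \sqrt{-10} \left(-7\right) \left(-82\right) = i \sqrt{10} \left(-7\right) \left(-82\right) = - 7 i \sqrt{10} \left(-82\right) = 574 i \sqrt{10}$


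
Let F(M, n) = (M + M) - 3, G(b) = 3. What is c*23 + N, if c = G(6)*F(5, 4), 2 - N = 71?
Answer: 414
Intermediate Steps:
N = -69 (N = 2 - 1*71 = 2 - 71 = -69)
F(M, n) = -3 + 2*M (F(M, n) = 2*M - 3 = -3 + 2*M)
c = 21 (c = 3*(-3 + 2*5) = 3*(-3 + 10) = 3*7 = 21)
c*23 + N = 21*23 - 69 = 483 - 69 = 414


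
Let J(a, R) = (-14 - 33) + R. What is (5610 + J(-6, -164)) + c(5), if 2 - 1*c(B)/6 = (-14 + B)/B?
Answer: 27109/5 ≈ 5421.8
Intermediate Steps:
c(B) = 12 - 6*(-14 + B)/B
J(a, R) = -47 + R
(5610 + J(-6, -164)) + c(5) = (5610 + (-47 - 164)) + (6 + 84/5) = (5610 - 211) + (6 + 84*(⅕)) = 5399 + (6 + 84/5) = 5399 + 114/5 = 27109/5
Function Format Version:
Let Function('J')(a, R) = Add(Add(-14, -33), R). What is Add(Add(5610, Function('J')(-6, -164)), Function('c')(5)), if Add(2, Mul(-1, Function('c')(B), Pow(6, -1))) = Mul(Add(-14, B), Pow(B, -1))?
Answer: Rational(27109, 5) ≈ 5421.8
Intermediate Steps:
Function('c')(B) = Add(12, Mul(-6, Pow(B, -1), Add(-14, B))) (Function('c')(B) = Add(12, Mul(-6, Mul(Add(-14, B), Pow(B, -1)))) = Add(12, Mul(-6, Mul(Pow(B, -1), Add(-14, B)))) = Add(12, Mul(-6, Pow(B, -1), Add(-14, B))))
Function('J')(a, R) = Add(-47, R)
Add(Add(5610, Function('J')(-6, -164)), Function('c')(5)) = Add(Add(5610, Add(-47, -164)), Add(6, Mul(84, Pow(5, -1)))) = Add(Add(5610, -211), Add(6, Mul(84, Rational(1, 5)))) = Add(5399, Add(6, Rational(84, 5))) = Add(5399, Rational(114, 5)) = Rational(27109, 5)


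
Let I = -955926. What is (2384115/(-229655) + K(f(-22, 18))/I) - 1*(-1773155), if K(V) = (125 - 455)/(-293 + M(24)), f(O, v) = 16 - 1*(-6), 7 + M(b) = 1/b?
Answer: 1353773989892916982/763487634121 ≈ 1.7731e+6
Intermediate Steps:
M(b) = -7 + 1/b
f(O, v) = 22 (f(O, v) = 16 + 6 = 22)
K(V) = 7920/7199 (K(V) = (125 - 455)/(-293 + (-7 + 1/24)) = -330/(-293 + (-7 + 1/24)) = -330/(-293 - 167/24) = -330/(-7199/24) = -330*(-24/7199) = 7920/7199)
(2384115/(-229655) + K(f(-22, 18))/I) - 1*(-1773155) = (2384115/(-229655) + (7920/7199)/(-955926)) - 1*(-1773155) = (2384115*(-1/229655) + (7920/7199)*(-1/955926)) + 1773155 = (-476823/45931 - 440/382317293) + 1773155 = -7925986904773/763487634121 + 1773155 = 1353773989892916982/763487634121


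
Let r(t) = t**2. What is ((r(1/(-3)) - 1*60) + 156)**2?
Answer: 748225/81 ≈ 9237.3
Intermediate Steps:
((r(1/(-3)) - 1*60) + 156)**2 = (((1/(-3))**2 - 1*60) + 156)**2 = (((-1/3)**2 - 60) + 156)**2 = ((1/9 - 60) + 156)**2 = (-539/9 + 156)**2 = (865/9)**2 = 748225/81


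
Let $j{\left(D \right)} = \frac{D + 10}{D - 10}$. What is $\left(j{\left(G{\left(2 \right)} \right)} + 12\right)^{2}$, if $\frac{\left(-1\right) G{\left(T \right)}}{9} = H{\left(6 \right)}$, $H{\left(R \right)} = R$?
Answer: $\frac{41209}{256} \approx 160.97$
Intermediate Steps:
$G{\left(T \right)} = -54$ ($G{\left(T \right)} = \left(-9\right) 6 = -54$)
$j{\left(D \right)} = \frac{10 + D}{-10 + D}$
$\left(j{\left(G{\left(2 \right)} \right)} + 12\right)^{2} = \left(\frac{10 - 54}{-10 - 54} + 12\right)^{2} = \left(\frac{1}{-64} \left(-44\right) + 12\right)^{2} = \left(\left(- \frac{1}{64}\right) \left(-44\right) + 12\right)^{2} = \left(\frac{11}{16} + 12\right)^{2} = \left(\frac{203}{16}\right)^{2} = \frac{41209}{256}$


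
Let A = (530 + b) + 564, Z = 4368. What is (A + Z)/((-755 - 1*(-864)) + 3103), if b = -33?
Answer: 5429/3212 ≈ 1.6902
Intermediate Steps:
A = 1061 (A = (530 - 33) + 564 = 497 + 564 = 1061)
(A + Z)/((-755 - 1*(-864)) + 3103) = (1061 + 4368)/((-755 - 1*(-864)) + 3103) = 5429/((-755 + 864) + 3103) = 5429/(109 + 3103) = 5429/3212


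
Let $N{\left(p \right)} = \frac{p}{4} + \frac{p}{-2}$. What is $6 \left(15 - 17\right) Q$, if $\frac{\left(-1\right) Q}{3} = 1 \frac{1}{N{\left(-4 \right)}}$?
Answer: $36$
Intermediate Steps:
$N{\left(p \right)} = - \frac{p}{4}$ ($N{\left(p \right)} = p \frac{1}{4} + p \left(- \frac{1}{2}\right) = \frac{p}{4} - \frac{p}{2} = - \frac{p}{4}$)
$Q = -3$ ($Q = - 3 \cdot 1 \frac{1}{\left(- \frac{1}{4}\right) \left(-4\right)} = - 3 \cdot 1 \cdot 1^{-1} = - 3 \cdot 1 \cdot 1 = \left(-3\right) 1 = -3$)
$6 \left(15 - 17\right) Q = 6 \left(15 - 17\right) \left(-3\right) = 6 \left(-2\right) \left(-3\right) = \left(-12\right) \left(-3\right) = 36$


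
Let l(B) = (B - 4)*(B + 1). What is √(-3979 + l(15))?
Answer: I*√3803 ≈ 61.668*I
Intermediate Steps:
l(B) = (1 + B)*(-4 + B) (l(B) = (-4 + B)*(1 + B) = (1 + B)*(-4 + B))
√(-3979 + l(15)) = √(-3979 + (-4 + 15² - 3*15)) = √(-3979 + (-4 + 225 - 45)) = √(-3979 + 176) = √(-3803) = I*√3803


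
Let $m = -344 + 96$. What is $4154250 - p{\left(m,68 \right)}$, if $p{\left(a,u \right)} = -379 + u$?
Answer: $4154561$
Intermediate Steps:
$m = -248$
$4154250 - p{\left(m,68 \right)} = 4154250 - \left(-379 + 68\right) = 4154250 - -311 = 4154250 + 311 = 4154561$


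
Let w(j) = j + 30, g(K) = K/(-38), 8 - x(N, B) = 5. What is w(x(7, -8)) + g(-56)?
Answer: 655/19 ≈ 34.474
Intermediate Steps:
x(N, B) = 3 (x(N, B) = 8 - 1*5 = 8 - 5 = 3)
g(K) = -K/38 (g(K) = K*(-1/38) = -K/38)
w(j) = 30 + j
w(x(7, -8)) + g(-56) = (30 + 3) - 1/38*(-56) = 33 + 28/19 = 655/19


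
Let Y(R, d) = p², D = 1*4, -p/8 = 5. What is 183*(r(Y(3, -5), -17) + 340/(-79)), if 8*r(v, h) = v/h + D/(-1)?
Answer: -8144049/2686 ≈ -3032.0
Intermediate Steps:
p = -40 (p = -8*5 = -40)
D = 4
Y(R, d) = 1600 (Y(R, d) = (-40)² = 1600)
r(v, h) = -½ + v/(8*h) (r(v, h) = (v/h + 4/(-1))/8 = (v/h + 4*(-1))/8 = (v/h - 4)/8 = (-4 + v/h)/8 = -½ + v/(8*h))
183*(r(Y(3, -5), -17) + 340/(-79)) = 183*((⅛)*(1600 - 4*(-17))/(-17) + 340/(-79)) = 183*((⅛)*(-1/17)*(1600 + 68) + 340*(-1/79)) = 183*((⅛)*(-1/17)*1668 - 340/79) = 183*(-417/34 - 340/79) = 183*(-44503/2686) = -8144049/2686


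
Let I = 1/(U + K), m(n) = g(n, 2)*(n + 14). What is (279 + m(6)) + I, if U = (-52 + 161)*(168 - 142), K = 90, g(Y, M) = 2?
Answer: 932757/2924 ≈ 319.00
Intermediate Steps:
U = 2834 (U = 109*26 = 2834)
m(n) = 28 + 2*n (m(n) = 2*(n + 14) = 2*(14 + n) = 28 + 2*n)
I = 1/2924 (I = 1/(2834 + 90) = 1/2924 ≈ 0.00034200)
(279 + m(6)) + I = (279 + (28 + 2*6)) + 1/2924 = (279 + (28 + 12)) + 1/2924 = (279 + 40) + 1/2924 = 319 + 1/2924 = 932757/2924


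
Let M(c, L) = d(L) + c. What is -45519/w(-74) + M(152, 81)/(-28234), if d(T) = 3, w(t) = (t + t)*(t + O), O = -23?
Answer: -643704313/202663652 ≈ -3.1762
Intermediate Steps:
w(t) = 2*t*(-23 + t) (w(t) = (t + t)*(t - 23) = (2*t)*(-23 + t) = 2*t*(-23 + t))
M(c, L) = 3 + c
-45519/w(-74) + M(152, 81)/(-28234) = -45519*(-1/(148*(-23 - 74))) + (3 + 152)/(-28234) = -45519/(2*(-74)*(-97)) + 155*(-1/28234) = -45519/14356 - 155/28234 = -643704313/202663652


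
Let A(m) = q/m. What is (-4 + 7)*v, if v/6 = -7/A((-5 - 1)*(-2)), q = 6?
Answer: -252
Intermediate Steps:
A(m) = 6/m
v = -84 (v = 6*(-7/(6/(((-5 - 1)*(-2))))) = 6*(-7/(6/((-6*(-2))))) = 6*(-7/(6/12)) = 6*(-7/(6*(1/12))) = 6*(-7/½) = 6*(-7*2) = 6*(-14) = -84)
(-4 + 7)*v = (-4 + 7)*(-84) = 3*(-84) = -252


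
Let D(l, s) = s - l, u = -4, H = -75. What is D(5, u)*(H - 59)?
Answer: 1206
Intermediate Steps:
D(5, u)*(H - 59) = (-4 - 1*5)*(-75 - 59) = (-4 - 5)*(-134) = -9*(-134) = 1206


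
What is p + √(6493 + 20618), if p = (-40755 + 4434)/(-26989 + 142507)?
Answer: -12107/38506 + √27111 ≈ 164.34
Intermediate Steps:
p = -12107/38506 (p = -36321/115518 = -36321*1/115518 = -12107/38506 ≈ -0.31442)
p + √(6493 + 20618) = -12107/38506 + √(6493 + 20618) = -12107/38506 + √27111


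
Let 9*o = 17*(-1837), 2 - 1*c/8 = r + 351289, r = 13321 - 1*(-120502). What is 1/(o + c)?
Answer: -9/34959149 ≈ -2.5744e-7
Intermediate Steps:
r = 133823 (r = 13321 + 120502 = 133823)
c = -3880880 (c = 16 - 8*(133823 + 351289) = 16 - 8*485112 = 16 - 3880896 = -3880880)
o = -31229/9 (o = (17*(-1837))/9 = (⅑)*(-31229) = -31229/9 ≈ -3469.9)
1/(o + c) = 1/(-31229/9 - 3880880) = 1/(-34959149/9) = -9/34959149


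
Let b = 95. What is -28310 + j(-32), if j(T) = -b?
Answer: -28405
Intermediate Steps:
j(T) = -95 (j(T) = -1*95 = -95)
-28310 + j(-32) = -28310 - 95 = -28405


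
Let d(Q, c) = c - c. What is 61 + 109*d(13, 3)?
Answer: 61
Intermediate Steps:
d(Q, c) = 0
61 + 109*d(13, 3) = 61 + 109*0 = 61 + 0 = 61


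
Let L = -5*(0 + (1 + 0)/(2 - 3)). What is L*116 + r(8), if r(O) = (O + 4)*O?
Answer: 676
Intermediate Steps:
r(O) = O*(4 + O) (r(O) = (4 + O)*O = O*(4 + O))
L = 5 (L = -5*(0 + 1/(-1)) = -5*(0 + 1*(-1)) = -5*(0 - 1) = -5*(-1) = 5)
L*116 + r(8) = 5*116 + 8*(4 + 8) = 580 + 8*12 = 580 + 96 = 676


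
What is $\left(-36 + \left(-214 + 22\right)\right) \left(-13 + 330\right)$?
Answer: $-72276$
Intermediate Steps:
$\left(-36 + \left(-214 + 22\right)\right) \left(-13 + 330\right) = \left(-36 - 192\right) 317 = \left(-228\right) 317 = -72276$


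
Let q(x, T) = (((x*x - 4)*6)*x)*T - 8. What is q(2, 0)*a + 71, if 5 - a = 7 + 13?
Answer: 191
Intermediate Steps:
q(x, T) = -8 + T*x*(-24 + 6*x²) (q(x, T) = (((x² - 4)*6)*x)*T - 8 = (((-4 + x²)*6)*x)*T - 8 = ((-24 + 6*x²)*x)*T - 8 = (x*(-24 + 6*x²))*T - 8 = T*x*(-24 + 6*x²) - 8 = -8 + T*x*(-24 + 6*x²))
a = -15 (a = 5 - (7 + 13) = 5 - 1*20 = 5 - 20 = -15)
q(2, 0)*a + 71 = (-8 - 24*0*2 + 6*0*2³)*(-15) + 71 = (-8 + 0 + 6*0*8)*(-15) + 71 = (-8 + 0 + 0)*(-15) + 71 = -8*(-15) + 71 = 120 + 71 = 191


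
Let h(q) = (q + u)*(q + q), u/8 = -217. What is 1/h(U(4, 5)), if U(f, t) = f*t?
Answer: -1/68640 ≈ -1.4569e-5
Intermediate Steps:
u = -1736 (u = 8*(-217) = -1736)
h(q) = 2*q*(-1736 + q) (h(q) = (q - 1736)*(q + q) = (-1736 + q)*(2*q) = 2*q*(-1736 + q))
1/h(U(4, 5)) = 1/(2*(4*5)*(-1736 + 4*5)) = 1/(2*20*(-1736 + 20)) = 1/(2*20*(-1716)) = 1/(-68640) = -1/68640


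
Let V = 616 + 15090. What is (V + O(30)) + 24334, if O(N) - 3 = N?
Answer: 40073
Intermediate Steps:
O(N) = 3 + N
V = 15706
(V + O(30)) + 24334 = (15706 + (3 + 30)) + 24334 = (15706 + 33) + 24334 = 15739 + 24334 = 40073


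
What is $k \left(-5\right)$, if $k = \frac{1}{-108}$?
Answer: $\frac{5}{108} \approx 0.046296$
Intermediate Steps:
$k = - \frac{1}{108} \approx -0.0092593$
$k \left(-5\right) = \left(- \frac{1}{108}\right) \left(-5\right) = \frac{5}{108}$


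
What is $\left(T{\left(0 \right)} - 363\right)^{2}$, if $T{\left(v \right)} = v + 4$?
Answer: $128881$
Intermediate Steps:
$T{\left(v \right)} = 4 + v$
$\left(T{\left(0 \right)} - 363\right)^{2} = \left(\left(4 + 0\right) - 363\right)^{2} = \left(4 - 363\right)^{2} = \left(-359\right)^{2} = 128881$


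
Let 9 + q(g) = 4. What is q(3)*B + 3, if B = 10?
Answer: -47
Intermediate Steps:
q(g) = -5 (q(g) = -9 + 4 = -5)
q(3)*B + 3 = -5*10 + 3 = -50 + 3 = -47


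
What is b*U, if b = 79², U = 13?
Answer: 81133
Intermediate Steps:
b = 6241
b*U = 6241*13 = 81133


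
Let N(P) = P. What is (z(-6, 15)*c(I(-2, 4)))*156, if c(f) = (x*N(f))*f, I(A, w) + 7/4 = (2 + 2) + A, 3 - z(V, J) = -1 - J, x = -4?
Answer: -741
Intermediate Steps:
z(V, J) = 4 + J (z(V, J) = 3 - (-1 - J) = 3 + (1 + J) = 4 + J)
I(A, w) = 9/4 + A (I(A, w) = -7/4 + ((2 + 2) + A) = -7/4 + (4 + A) = 9/4 + A)
c(f) = -4*f² (c(f) = (-4*f)*f = -4*f²)
(z(-6, 15)*c(I(-2, 4)))*156 = ((4 + 15)*(-4*(9/4 - 2)²))*156 = (19*(-4*(¼)²))*156 = (19*(-4*1/16))*156 = (19*(-¼))*156 = -19/4*156 = -741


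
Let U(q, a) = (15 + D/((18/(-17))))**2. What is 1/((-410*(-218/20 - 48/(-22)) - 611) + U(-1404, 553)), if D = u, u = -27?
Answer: 44/202563 ≈ 0.00021722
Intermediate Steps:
D = -27
U(q, a) = 6561/4 (U(q, a) = (15 - 27/(18/(-17)))**2 = (15 - 27/(18*(-1/17)))**2 = (15 - 27/(-18/17))**2 = (15 - 27*(-17/18))**2 = (15 + 51/2)**2 = (81/2)**2 = 6561/4)
1/((-410*(-218/20 - 48/(-22)) - 611) + U(-1404, 553)) = 1/((-410*(-218/20 - 48/(-22)) - 611) + 6561/4) = 1/((-410*(-218*1/20 - 48*(-1/22)) - 611) + 6561/4) = 1/((-410*(-109/10 + 24/11) - 611) + 6561/4) = 1/((-410*(-959/110) - 611) + 6561/4) = 1/((39319/11 - 611) + 6561/4) = 1/(32598/11 + 6561/4) = 1/(202563/44) = 44/202563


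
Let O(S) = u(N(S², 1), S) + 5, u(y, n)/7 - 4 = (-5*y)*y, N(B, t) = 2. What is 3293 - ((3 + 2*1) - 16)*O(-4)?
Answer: 2116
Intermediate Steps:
u(y, n) = 28 - 35*y² (u(y, n) = 28 + 7*((-5*y)*y) = 28 + 7*(-5*y²) = 28 - 35*y²)
O(S) = -107 (O(S) = (28 - 35*2²) + 5 = (28 - 35*4) + 5 = (28 - 140) + 5 = -112 + 5 = -107)
3293 - ((3 + 2*1) - 16)*O(-4) = 3293 - ((3 + 2*1) - 16)*(-107) = 3293 - ((3 + 2) - 16)*(-107) = 3293 - (5 - 16)*(-107) = 3293 - (-11)*(-107) = 3293 - 1*1177 = 3293 - 1177 = 2116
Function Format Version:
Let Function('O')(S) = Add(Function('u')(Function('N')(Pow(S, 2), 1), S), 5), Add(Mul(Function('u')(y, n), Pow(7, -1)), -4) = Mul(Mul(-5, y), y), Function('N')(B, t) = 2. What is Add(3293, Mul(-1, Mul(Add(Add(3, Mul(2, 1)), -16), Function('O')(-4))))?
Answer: 2116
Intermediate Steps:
Function('u')(y, n) = Add(28, Mul(-35, Pow(y, 2))) (Function('u')(y, n) = Add(28, Mul(7, Mul(Mul(-5, y), y))) = Add(28, Mul(7, Mul(-5, Pow(y, 2)))) = Add(28, Mul(-35, Pow(y, 2))))
Function('O')(S) = -107 (Function('O')(S) = Add(Add(28, Mul(-35, Pow(2, 2))), 5) = Add(Add(28, Mul(-35, 4)), 5) = Add(Add(28, -140), 5) = Add(-112, 5) = -107)
Add(3293, Mul(-1, Mul(Add(Add(3, Mul(2, 1)), -16), Function('O')(-4)))) = Add(3293, Mul(-1, Mul(Add(Add(3, Mul(2, 1)), -16), -107))) = Add(3293, Mul(-1, Mul(Add(Add(3, 2), -16), -107))) = Add(3293, Mul(-1, Mul(Add(5, -16), -107))) = Add(3293, Mul(-1, Mul(-11, -107))) = Add(3293, Mul(-1, 1177)) = Add(3293, -1177) = 2116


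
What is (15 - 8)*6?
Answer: 42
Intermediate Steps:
(15 - 8)*6 = 7*6 = 42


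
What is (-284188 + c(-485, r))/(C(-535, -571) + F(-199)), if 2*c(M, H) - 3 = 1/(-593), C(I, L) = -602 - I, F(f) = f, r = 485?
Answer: 168522595/157738 ≈ 1068.4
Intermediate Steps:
c(M, H) = 889/593 (c(M, H) = 3/2 + (½)/(-593) = 3/2 + (½)*(-1/593) = 3/2 - 1/1186 = 889/593)
(-284188 + c(-485, r))/(C(-535, -571) + F(-199)) = (-284188 + 889/593)/((-602 - 1*(-535)) - 199) = -168522595/(593*((-602 + 535) - 199)) = -168522595/(593*(-67 - 199)) = -168522595/593/(-266) = -168522595/593*(-1/266) = 168522595/157738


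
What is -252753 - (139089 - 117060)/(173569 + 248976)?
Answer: -106799538414/422545 ≈ -2.5275e+5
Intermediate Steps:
-252753 - (139089 - 117060)/(173569 + 248976) = -252753 - 22029/422545 = -106799538414/422545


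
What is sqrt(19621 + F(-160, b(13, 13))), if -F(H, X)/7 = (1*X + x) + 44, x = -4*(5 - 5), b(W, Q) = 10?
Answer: sqrt(19243) ≈ 138.72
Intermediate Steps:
x = 0 (x = -4*0 = 0)
F(H, X) = -308 - 7*X (F(H, X) = -7*((1*X + 0) + 44) = -7*((X + 0) + 44) = -7*(X + 44) = -7*(44 + X) = -308 - 7*X)
sqrt(19621 + F(-160, b(13, 13))) = sqrt(19621 + (-308 - 7*10)) = sqrt(19621 + (-308 - 70)) = sqrt(19621 - 378) = sqrt(19243)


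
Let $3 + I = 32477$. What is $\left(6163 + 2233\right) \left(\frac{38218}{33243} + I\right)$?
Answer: $\frac{9064081474400}{33243} \approx 2.7266 \cdot 10^{8}$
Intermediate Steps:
$I = 32474$ ($I = -3 + 32477 = 32474$)
$\left(6163 + 2233\right) \left(\frac{38218}{33243} + I\right) = \left(6163 + 2233\right) \left(\frac{38218}{33243} + 32474\right) = 8396 \left(38218 \cdot \frac{1}{33243} + 32474\right) = 8396 \left(\frac{38218}{33243} + 32474\right) = 8396 \cdot \frac{1079571400}{33243} = \frac{9064081474400}{33243}$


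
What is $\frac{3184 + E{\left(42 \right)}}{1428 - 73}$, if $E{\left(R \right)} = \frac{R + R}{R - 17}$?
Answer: $\frac{79684}{33875} \approx 2.3523$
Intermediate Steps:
$E{\left(R \right)} = \frac{2 R}{-17 + R}$
$\frac{3184 + E{\left(42 \right)}}{1428 - 73} = \frac{3184 + 2 \cdot 42 \frac{1}{-17 + 42}}{1428 - 73} = \frac{3184 + 2 \cdot 42 \cdot \frac{1}{25}}{1355} = \left(3184 + 2 \cdot 42 \cdot \frac{1}{25}\right) \frac{1}{1355} = \left(3184 + \frac{84}{25}\right) \frac{1}{1355} = \frac{79684}{25} \cdot \frac{1}{1355} = \frac{79684}{33875}$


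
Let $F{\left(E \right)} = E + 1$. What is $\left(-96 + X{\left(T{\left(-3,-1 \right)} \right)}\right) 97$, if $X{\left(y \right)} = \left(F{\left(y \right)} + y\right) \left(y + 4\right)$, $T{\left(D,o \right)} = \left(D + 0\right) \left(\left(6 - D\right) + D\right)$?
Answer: $38218$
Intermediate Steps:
$F{\left(E \right)} = 1 + E$
$T{\left(D,o \right)} = 6 D$ ($T{\left(D,o \right)} = D 6 = 6 D$)
$X{\left(y \right)} = \left(1 + 2 y\right) \left(4 + y\right)$ ($X{\left(y \right)} = \left(\left(1 + y\right) + y\right) \left(y + 4\right) = \left(1 + 2 y\right) \left(4 + y\right)$)
$\left(-96 + X{\left(T{\left(-3,-1 \right)} \right)}\right) 97 = \left(-96 + \left(4 + 2 \left(6 \left(-3\right)\right)^{2} + 9 \cdot 6 \left(-3\right)\right)\right) 97 = \left(-96 + \left(4 + 2 \left(-18\right)^{2} + 9 \left(-18\right)\right)\right) 97 = \left(-96 + \left(4 + 2 \cdot 324 - 162\right)\right) 97 = \left(-96 + \left(4 + 648 - 162\right)\right) 97 = \left(-96 + 490\right) 97 = 394 \cdot 97 = 38218$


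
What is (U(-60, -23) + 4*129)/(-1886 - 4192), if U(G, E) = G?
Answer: -76/1013 ≈ -0.075025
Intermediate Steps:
(U(-60, -23) + 4*129)/(-1886 - 4192) = (-60 + 4*129)/(-1886 - 4192) = (-60 + 516)/(-6078) = 456*(-1/6078) = -76/1013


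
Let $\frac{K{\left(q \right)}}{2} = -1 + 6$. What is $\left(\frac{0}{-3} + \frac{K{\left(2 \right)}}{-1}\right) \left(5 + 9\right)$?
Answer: $-140$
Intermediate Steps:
$K{\left(q \right)} = 10$ ($K{\left(q \right)} = 2 \left(-1 + 6\right) = 2 \cdot 5 = 10$)
$\left(\frac{0}{-3} + \frac{K{\left(2 \right)}}{-1}\right) \left(5 + 9\right) = \left(\frac{0}{-3} + \frac{10}{-1}\right) \left(5 + 9\right) = \left(0 \left(- \frac{1}{3}\right) + 10 \left(-1\right)\right) 14 = \left(0 - 10\right) 14 = \left(-10\right) 14 = -140$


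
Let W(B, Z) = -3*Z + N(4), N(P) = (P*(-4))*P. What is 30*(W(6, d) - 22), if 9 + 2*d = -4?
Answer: -1995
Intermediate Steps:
d = -13/2 (d = -9/2 + (½)*(-4) = -9/2 - 2 = -13/2 ≈ -6.5000)
N(P) = -4*P² (N(P) = (-4*P)*P = -4*P²)
W(B, Z) = -64 - 3*Z (W(B, Z) = -3*Z - 4*4² = -3*Z - 4*16 = -3*Z - 64 = -64 - 3*Z)
30*(W(6, d) - 22) = 30*((-64 - 3*(-13/2)) - 22) = 30*((-64 + 39/2) - 22) = 30*(-89/2 - 22) = 30*(-133/2) = -1995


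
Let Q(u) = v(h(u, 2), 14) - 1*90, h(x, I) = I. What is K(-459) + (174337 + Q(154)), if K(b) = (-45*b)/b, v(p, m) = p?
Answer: 174204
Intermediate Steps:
K(b) = -45
Q(u) = -88 (Q(u) = 2 - 1*90 = 2 - 90 = -88)
K(-459) + (174337 + Q(154)) = -45 + (174337 - 88) = -45 + 174249 = 174204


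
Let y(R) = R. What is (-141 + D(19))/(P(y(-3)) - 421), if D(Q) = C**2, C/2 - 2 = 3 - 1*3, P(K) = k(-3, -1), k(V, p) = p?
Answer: 125/422 ≈ 0.29621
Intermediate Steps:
P(K) = -1
C = 4 (C = 4 + 2*(3 - 1*3) = 4 + 2*(3 - 3) = 4 + 2*0 = 4 + 0 = 4)
D(Q) = 16 (D(Q) = 4**2 = 16)
(-141 + D(19))/(P(y(-3)) - 421) = (-141 + 16)/(-1 - 421) = -125/(-422) = -125*(-1/422) = 125/422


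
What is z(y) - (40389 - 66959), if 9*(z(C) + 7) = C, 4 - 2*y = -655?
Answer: 478793/18 ≈ 26600.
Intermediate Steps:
y = 659/2 (y = 2 - 1/2*(-655) = 2 + 655/2 = 659/2 ≈ 329.50)
z(C) = -7 + C/9
z(y) - (40389 - 66959) = (-7 + (1/9)*(659/2)) - (40389 - 66959) = (-7 + 659/18) - 1*(-26570) = 533/18 + 26570 = 478793/18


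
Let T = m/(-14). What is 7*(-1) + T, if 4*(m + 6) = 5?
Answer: -373/56 ≈ -6.6607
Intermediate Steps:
m = -19/4 (m = -6 + (1/4)*5 = -6 + 5/4 = -19/4 ≈ -4.7500)
T = 19/56 (T = -19/4/(-14) = -19/4*(-1/14) = 19/56 ≈ 0.33929)
7*(-1) + T = 7*(-1) + 19/56 = -7 + 19/56 = -373/56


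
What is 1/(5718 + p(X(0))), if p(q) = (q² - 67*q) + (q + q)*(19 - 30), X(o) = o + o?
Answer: 1/5718 ≈ 0.00017489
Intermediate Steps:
X(o) = 2*o
p(q) = q² - 89*q (p(q) = (q² - 67*q) + (2*q)*(-11) = (q² - 67*q) - 22*q = q² - 89*q)
1/(5718 + p(X(0))) = 1/(5718 + (2*0)*(-89 + 2*0)) = 1/(5718 + 0*(-89 + 0)) = 1/(5718 + 0*(-89)) = 1/(5718 + 0) = 1/5718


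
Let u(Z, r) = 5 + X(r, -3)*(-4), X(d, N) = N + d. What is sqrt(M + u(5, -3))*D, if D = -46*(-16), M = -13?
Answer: 2944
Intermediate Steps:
u(Z, r) = 17 - 4*r (u(Z, r) = 5 + (-3 + r)*(-4) = 5 + (12 - 4*r) = 17 - 4*r)
D = 736
sqrt(M + u(5, -3))*D = sqrt(-13 + (17 - 4*(-3)))*736 = sqrt(-13 + (17 + 12))*736 = sqrt(-13 + 29)*736 = sqrt(16)*736 = 4*736 = 2944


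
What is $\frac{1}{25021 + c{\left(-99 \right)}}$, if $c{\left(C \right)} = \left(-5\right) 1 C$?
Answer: $\frac{1}{25516} \approx 3.9191 \cdot 10^{-5}$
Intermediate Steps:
$c{\left(C \right)} = - 5 C$
$\frac{1}{25021 + c{\left(-99 \right)}} = \frac{1}{25021 - -495} = \frac{1}{25021 + 495} = \frac{1}{25516}$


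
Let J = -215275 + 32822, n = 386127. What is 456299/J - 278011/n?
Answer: -226913304956/70450029531 ≈ -3.2209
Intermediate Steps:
J = -182453
456299/J - 278011/n = 456299/(-182453) - 278011/386127 = 456299*(-1/182453) - 278011*1/386127 = -456299/182453 - 278011/386127 = -226913304956/70450029531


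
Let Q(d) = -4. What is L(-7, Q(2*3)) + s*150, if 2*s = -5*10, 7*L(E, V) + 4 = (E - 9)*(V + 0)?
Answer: -26190/7 ≈ -3741.4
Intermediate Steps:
L(E, V) = -4/7 + V*(-9 + E)/7 (L(E, V) = -4/7 + ((E - 9)*(V + 0))/7 = -4/7 + ((-9 + E)*V)/7 = -4/7 + (V*(-9 + E))/7 = -4/7 + V*(-9 + E)/7)
s = -25 (s = (-5*10)/2 = (½)*(-50) = -25)
L(-7, Q(2*3)) + s*150 = (-4/7 - 9/7*(-4) + (⅐)*(-7)*(-4)) - 25*150 = (-4/7 + 36/7 + 4) - 3750 = 60/7 - 3750 = -26190/7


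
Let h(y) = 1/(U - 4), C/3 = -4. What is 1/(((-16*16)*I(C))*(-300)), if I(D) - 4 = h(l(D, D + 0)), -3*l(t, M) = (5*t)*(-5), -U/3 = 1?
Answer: 7/2073600 ≈ 3.3758e-6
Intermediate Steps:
C = -12 (C = 3*(-4) = -12)
U = -3 (U = -3*1 = -3)
l(t, M) = 25*t/3 (l(t, M) = -5*t*(-5)/3 = -(-25)*t/3 = 25*t/3)
h(y) = -⅐ (h(y) = 1/(-3 - 4) = 1/(-7) = -⅐)
I(D) = 27/7 (I(D) = 4 - ⅐ = 27/7)
1/(((-16*16)*I(C))*(-300)) = 1/((-16*16*(27/7))*(-300)) = 1/(-256*27/7*(-300)) = 1/(-6912/7*(-300)) = 1/(2073600/7) = 7/2073600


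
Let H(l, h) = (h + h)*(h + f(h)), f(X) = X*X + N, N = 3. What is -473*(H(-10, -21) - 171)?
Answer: 8484201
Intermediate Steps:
f(X) = 3 + X² (f(X) = X*X + 3 = X² + 3 = 3 + X²)
H(l, h) = 2*h*(3 + h + h²) (H(l, h) = (h + h)*(h + (3 + h²)) = (2*h)*(3 + h + h²) = 2*h*(3 + h + h²))
-473*(H(-10, -21) - 171) = -473*(2*(-21)*(3 - 21 + (-21)²) - 171) = -473*(2*(-21)*(3 - 21 + 441) - 171) = -473*(2*(-21)*423 - 171) = -473*(-17766 - 171) = -473*(-17937) = 8484201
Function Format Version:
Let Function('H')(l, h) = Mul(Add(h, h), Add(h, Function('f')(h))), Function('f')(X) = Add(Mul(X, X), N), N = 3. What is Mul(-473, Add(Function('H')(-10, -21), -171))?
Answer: 8484201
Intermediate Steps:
Function('f')(X) = Add(3, Pow(X, 2)) (Function('f')(X) = Add(Mul(X, X), 3) = Add(Pow(X, 2), 3) = Add(3, Pow(X, 2)))
Function('H')(l, h) = Mul(2, h, Add(3, h, Pow(h, 2))) (Function('H')(l, h) = Mul(Add(h, h), Add(h, Add(3, Pow(h, 2)))) = Mul(Mul(2, h), Add(3, h, Pow(h, 2))) = Mul(2, h, Add(3, h, Pow(h, 2))))
Mul(-473, Add(Function('H')(-10, -21), -171)) = Mul(-473, Add(Mul(2, -21, Add(3, -21, Pow(-21, 2))), -171)) = Mul(-473, Add(Mul(2, -21, Add(3, -21, 441)), -171)) = Mul(-473, Add(Mul(2, -21, 423), -171)) = Mul(-473, Add(-17766, -171)) = Mul(-473, -17937) = 8484201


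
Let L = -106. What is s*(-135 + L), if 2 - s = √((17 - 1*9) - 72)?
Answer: -482 + 1928*I ≈ -482.0 + 1928.0*I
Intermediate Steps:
s = 2 - 8*I (s = 2 - √((17 - 1*9) - 72) = 2 - √((17 - 9) - 72) = 2 - √(8 - 72) = 2 - √(-64) = 2 - 8*I ≈ 2.0 - 8.0*I)
s*(-135 + L) = (2 - 8*I)*(-135 - 106) = (2 - 8*I)*(-241) = -482 + 1928*I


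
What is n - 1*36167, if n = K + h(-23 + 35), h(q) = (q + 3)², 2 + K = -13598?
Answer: -49542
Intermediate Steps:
K = -13600 (K = -2 - 13598 = -13600)
h(q) = (3 + q)²
n = -13375 (n = -13600 + (3 + (-23 + 35))² = -13600 + (3 + 12)² = -13600 + 15² = -13600 + 225 = -13375)
n - 1*36167 = -13375 - 1*36167 = -13375 - 36167 = -49542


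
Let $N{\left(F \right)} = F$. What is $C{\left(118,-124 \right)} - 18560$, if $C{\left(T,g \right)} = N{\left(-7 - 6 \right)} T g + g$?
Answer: $171532$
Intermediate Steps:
$C{\left(T,g \right)} = g - 13 T g$ ($C{\left(T,g \right)} = \left(-7 - 6\right) T g + g = - 13 T g + g = g - 13 T g$)
$C{\left(118,-124 \right)} - 18560 = - 124 \left(1 - 1534\right) - 18560 = \left(-124\right) \left(-1533\right) - 18560 = 190092 - 18560 = 171532$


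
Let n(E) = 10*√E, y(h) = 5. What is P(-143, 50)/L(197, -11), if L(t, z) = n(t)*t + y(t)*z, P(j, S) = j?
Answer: -1573/152906855 - 56342*√197/152906855 ≈ -0.0051821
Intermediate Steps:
L(t, z) = 5*z + 10*t^(3/2) (L(t, z) = (10*√t)*t + 5*z = 10*t^(3/2) + 5*z = 5*z + 10*t^(3/2))
P(-143, 50)/L(197, -11) = -143/(5*(-11) + 10*197^(3/2)) = -143/(-55 + 10*(197*√197)) = -143/(-55 + 1970*√197)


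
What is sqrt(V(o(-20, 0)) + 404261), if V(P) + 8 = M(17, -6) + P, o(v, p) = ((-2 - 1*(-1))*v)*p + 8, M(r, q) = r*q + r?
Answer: 4*sqrt(25261) ≈ 635.75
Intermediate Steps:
M(r, q) = r + q*r (M(r, q) = q*r + r = r + q*r)
o(v, p) = 8 - p*v (o(v, p) = ((-2 + 1)*v)*p + 8 = (-v)*p + 8 = -p*v + 8 = 8 - p*v)
V(P) = -93 + P (V(P) = -8 + (17*(1 - 6) + P) = -8 + (17*(-5) + P) = -8 + (-85 + P) = -93 + P)
sqrt(V(o(-20, 0)) + 404261) = sqrt((-93 + (8 - 1*0*(-20))) + 404261) = sqrt((-93 + (8 + 0)) + 404261) = sqrt((-93 + 8) + 404261) = sqrt(-85 + 404261) = sqrt(404176) = 4*sqrt(25261)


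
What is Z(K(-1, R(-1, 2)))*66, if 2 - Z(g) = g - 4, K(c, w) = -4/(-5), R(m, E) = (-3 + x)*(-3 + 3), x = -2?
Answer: 1716/5 ≈ 343.20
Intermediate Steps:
R(m, E) = 0 (R(m, E) = (-3 - 2)*(-3 + 3) = -5*0 = 0)
K(c, w) = ⅘ (K(c, w) = -4*(-⅕) = ⅘)
Z(g) = 6 - g (Z(g) = 2 - (g - 4) = 2 - (-4 + g) = 2 + (4 - g) = 6 - g)
Z(K(-1, R(-1, 2)))*66 = (6 - 1*⅘)*66 = (6 - ⅘)*66 = (26/5)*66 = 1716/5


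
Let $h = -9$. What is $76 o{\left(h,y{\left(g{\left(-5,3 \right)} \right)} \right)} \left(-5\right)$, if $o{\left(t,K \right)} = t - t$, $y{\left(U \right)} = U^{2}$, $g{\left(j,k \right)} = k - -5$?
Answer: $0$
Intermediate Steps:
$g{\left(j,k \right)} = 5 + k$ ($g{\left(j,k \right)} = k + 5 = 5 + k$)
$o{\left(t,K \right)} = 0$
$76 o{\left(h,y{\left(g{\left(-5,3 \right)} \right)} \right)} \left(-5\right) = 76 \cdot 0 \left(-5\right) = 0 \left(-5\right) = 0$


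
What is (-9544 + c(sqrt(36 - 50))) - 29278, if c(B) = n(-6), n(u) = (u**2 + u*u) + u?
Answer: -38756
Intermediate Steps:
n(u) = u + 2*u**2 (n(u) = (u**2 + u**2) + u = 2*u**2 + u = u + 2*u**2)
c(B) = 66 (c(B) = -6*(1 + 2*(-6)) = -6*(1 - 12) = -6*(-11) = 66)
(-9544 + c(sqrt(36 - 50))) - 29278 = (-9544 + 66) - 29278 = -9478 - 29278 = -38756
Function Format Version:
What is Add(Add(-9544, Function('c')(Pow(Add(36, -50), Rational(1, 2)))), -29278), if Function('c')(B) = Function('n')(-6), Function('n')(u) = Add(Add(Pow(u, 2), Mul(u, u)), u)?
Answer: -38756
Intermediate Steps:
Function('n')(u) = Add(u, Mul(2, Pow(u, 2))) (Function('n')(u) = Add(Add(Pow(u, 2), Pow(u, 2)), u) = Add(Mul(2, Pow(u, 2)), u) = Add(u, Mul(2, Pow(u, 2))))
Function('c')(B) = 66 (Function('c')(B) = Mul(-6, Add(1, Mul(2, -6))) = Mul(-6, Add(1, -12)) = Mul(-6, -11) = 66)
Add(Add(-9544, Function('c')(Pow(Add(36, -50), Rational(1, 2)))), -29278) = Add(Add(-9544, 66), -29278) = Add(-9478, -29278) = -38756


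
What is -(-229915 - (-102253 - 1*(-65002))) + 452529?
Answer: 645193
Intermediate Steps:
-(-229915 - (-102253 - 1*(-65002))) + 452529 = -(-229915 - (-102253 + 65002)) + 452529 = -(-229915 - 1*(-37251)) + 452529 = -(-229915 + 37251) + 452529 = -1*(-192664) + 452529 = 192664 + 452529 = 645193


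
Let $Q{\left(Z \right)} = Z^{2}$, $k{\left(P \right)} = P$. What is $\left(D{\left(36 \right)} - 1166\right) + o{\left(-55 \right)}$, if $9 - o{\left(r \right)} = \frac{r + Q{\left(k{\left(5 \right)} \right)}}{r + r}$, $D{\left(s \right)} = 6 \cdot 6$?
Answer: $- \frac{12334}{11} \approx -1121.3$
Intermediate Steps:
$D{\left(s \right)} = 36$
$o{\left(r \right)} = 9 - \frac{25 + r}{2 r}$ ($o{\left(r \right)} = 9 - \frac{r + 5^{2}}{r + r} = 9 - \frac{r + 25}{2 r} = 9 - \left(25 + r\right) \frac{1}{2 r} = 9 - \frac{25 + r}{2 r}$)
$\left(D{\left(36 \right)} - 1166\right) + o{\left(-55 \right)} = \left(36 - 1166\right) + \frac{-25 + 17 \left(-55\right)}{2 \left(-55\right)} = -1130 + \frac{1}{2} \left(- \frac{1}{55}\right) \left(-25 - 935\right) = -1130 + \frac{1}{2} \left(- \frac{1}{55}\right) \left(-960\right) = -1130 + \frac{96}{11} = - \frac{12334}{11}$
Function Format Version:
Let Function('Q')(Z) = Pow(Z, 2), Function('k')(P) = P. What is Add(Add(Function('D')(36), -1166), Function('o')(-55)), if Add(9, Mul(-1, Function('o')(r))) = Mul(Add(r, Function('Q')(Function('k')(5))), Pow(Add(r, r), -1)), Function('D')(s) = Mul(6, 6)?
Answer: Rational(-12334, 11) ≈ -1121.3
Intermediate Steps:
Function('D')(s) = 36
Function('o')(r) = Add(9, Mul(Rational(-1, 2), Pow(r, -1), Add(25, r))) (Function('o')(r) = Add(9, Mul(-1, Mul(Add(r, Pow(5, 2)), Pow(Add(r, r), -1)))) = Add(9, Mul(-1, Mul(Add(r, 25), Pow(Mul(2, r), -1)))) = Add(9, Mul(-1, Mul(Add(25, r), Mul(Rational(1, 2), Pow(r, -1))))) = Add(9, Mul(-1, Mul(Rational(1, 2), Pow(r, -1), Add(25, r)))) = Add(9, Mul(Rational(-1, 2), Pow(r, -1), Add(25, r))))
Add(Add(Function('D')(36), -1166), Function('o')(-55)) = Add(Add(36, -1166), Mul(Rational(1, 2), Pow(-55, -1), Add(-25, Mul(17, -55)))) = Add(-1130, Mul(Rational(1, 2), Rational(-1, 55), Add(-25, -935))) = Add(-1130, Mul(Rational(1, 2), Rational(-1, 55), -960)) = Add(-1130, Rational(96, 11)) = Rational(-12334, 11)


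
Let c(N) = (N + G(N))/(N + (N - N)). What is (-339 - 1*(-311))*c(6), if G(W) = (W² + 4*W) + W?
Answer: -336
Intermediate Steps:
G(W) = W² + 5*W
c(N) = (N + N*(5 + N))/N (c(N) = (N + N*(5 + N))/(N + (N - N)) = (N + N*(5 + N))/(N + 0) = (N + N*(5 + N))/N)
(-339 - 1*(-311))*c(6) = (-339 - 1*(-311))*(6 + 6) = (-339 + 311)*12 = -28*12 = -336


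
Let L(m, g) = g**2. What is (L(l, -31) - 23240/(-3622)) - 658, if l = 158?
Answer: 560353/1811 ≈ 309.42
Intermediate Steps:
(L(l, -31) - 23240/(-3622)) - 658 = ((-31)**2 - 23240/(-3622)) - 658 = (961 - 23240*(-1/3622)) - 658 = (961 + 11620/1811) - 658 = 1751991/1811 - 658 = 560353/1811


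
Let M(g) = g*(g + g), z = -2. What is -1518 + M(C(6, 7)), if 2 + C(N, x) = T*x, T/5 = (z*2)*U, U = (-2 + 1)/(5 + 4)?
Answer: -93190/81 ≈ -1150.5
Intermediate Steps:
U = -1/9 ≈ -0.11111
T = 20/9 (T = 5*(-2*2*(-1/9)) = 5*(-4*(-1/9)) = 5*(4/9) = 20/9 ≈ 2.2222)
C(N, x) = -2 + 20*x/9
M(g) = 2*g**2 (M(g) = g*(2*g) = 2*g**2)
-1518 + M(C(6, 7)) = -1518 + 2*(-2 + (20/9)*7)**2 = -1518 + 2*(-2 + 140/9)**2 = -1518 + 2*(122/9)**2 = -1518 + 2*(14884/81) = -1518 + 29768/81 = -93190/81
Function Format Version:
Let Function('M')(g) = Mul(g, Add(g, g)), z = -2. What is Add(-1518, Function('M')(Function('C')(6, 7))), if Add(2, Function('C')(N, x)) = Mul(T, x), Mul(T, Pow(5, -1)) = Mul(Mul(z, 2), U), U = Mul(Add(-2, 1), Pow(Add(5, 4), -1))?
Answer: Rational(-93190, 81) ≈ -1150.5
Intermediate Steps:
U = Rational(-1, 9) (U = Mul(-1, Pow(9, -1)) = Mul(-1, Rational(1, 9)) = Rational(-1, 9) ≈ -0.11111)
T = Rational(20, 9) (T = Mul(5, Mul(Mul(-2, 2), Rational(-1, 9))) = Mul(5, Mul(-4, Rational(-1, 9))) = Mul(5, Rational(4, 9)) = Rational(20, 9) ≈ 2.2222)
Function('C')(N, x) = Add(-2, Mul(Rational(20, 9), x))
Function('M')(g) = Mul(2, Pow(g, 2)) (Function('M')(g) = Mul(g, Mul(2, g)) = Mul(2, Pow(g, 2)))
Add(-1518, Function('M')(Function('C')(6, 7))) = Add(-1518, Mul(2, Pow(Add(-2, Mul(Rational(20, 9), 7)), 2))) = Add(-1518, Mul(2, Pow(Add(-2, Rational(140, 9)), 2))) = Add(-1518, Mul(2, Pow(Rational(122, 9), 2))) = Add(-1518, Mul(2, Rational(14884, 81))) = Add(-1518, Rational(29768, 81)) = Rational(-93190, 81)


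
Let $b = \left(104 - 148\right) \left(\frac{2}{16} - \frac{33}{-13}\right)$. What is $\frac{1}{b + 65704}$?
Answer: $\frac{26}{1705257} \approx 1.5247 \cdot 10^{-5}$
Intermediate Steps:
$b = - \frac{3047}{26}$ ($b = - 44 \left(2 \cdot \frac{1}{16} - - \frac{33}{13}\right) = - 44 \left(\frac{1}{8} + \frac{33}{13}\right) = \left(-44\right) \frac{277}{104} = - \frac{3047}{26} \approx -117.19$)
$\frac{1}{b + 65704} = \frac{1}{- \frac{3047}{26} + 65704} = \frac{1}{\frac{1705257}{26}} = \frac{26}{1705257}$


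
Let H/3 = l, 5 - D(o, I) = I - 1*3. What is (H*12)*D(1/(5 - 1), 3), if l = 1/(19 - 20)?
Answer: -180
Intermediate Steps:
l = -1 (l = 1/(-1) = -1)
D(o, I) = 8 - I (D(o, I) = 5 - (I - 1*3) = 5 - (I - 3) = 5 - (-3 + I) = 5 + (3 - I) = 8 - I)
H = -3 (H = 3*(-1) = -3)
(H*12)*D(1/(5 - 1), 3) = (-3*12)*(8 - 1*3) = -36*(8 - 3) = -36*5 = -180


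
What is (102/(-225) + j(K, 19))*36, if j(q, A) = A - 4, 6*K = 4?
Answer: 13092/25 ≈ 523.68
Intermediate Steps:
K = 2/3 (K = (1/6)*4 = 2/3 ≈ 0.66667)
j(q, A) = -4 + A
(102/(-225) + j(K, 19))*36 = (102/(-225) + (-4 + 19))*36 = (102*(-1/225) + 15)*36 = (-34/75 + 15)*36 = (1091/75)*36 = 13092/25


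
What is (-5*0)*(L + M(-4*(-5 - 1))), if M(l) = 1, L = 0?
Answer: 0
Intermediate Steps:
(-5*0)*(L + M(-4*(-5 - 1))) = (-5*0)*(0 + 1) = 0*1 = 0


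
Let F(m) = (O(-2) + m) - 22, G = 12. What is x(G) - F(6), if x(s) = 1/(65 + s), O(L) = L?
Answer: 1387/77 ≈ 18.013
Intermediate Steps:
F(m) = -24 + m (F(m) = (-2 + m) - 22 = -24 + m)
x(G) - F(6) = 1/(65 + 12) - (-24 + 6) = 1/77 - 1*(-18) = 1/77 + 18 = 1387/77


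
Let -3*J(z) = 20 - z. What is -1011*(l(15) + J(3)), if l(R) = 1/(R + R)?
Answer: 56953/10 ≈ 5695.3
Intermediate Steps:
l(R) = 1/(2*R)
J(z) = -20/3 + z/3 (J(z) = -(20 - z)/3 = -20/3 + z/3)
-1011*(l(15) + J(3)) = -1011*((1/2)/15 + (-20/3 + (1/3)*3)) = -1011*((1/2)*(1/15) + (-20/3 + 1)) = -1011*(1/30 - 17/3) = -1011*(-169/30) = 56953/10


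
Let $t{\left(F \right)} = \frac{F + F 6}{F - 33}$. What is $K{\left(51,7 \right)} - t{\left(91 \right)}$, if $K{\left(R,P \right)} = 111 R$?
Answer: $\frac{327701}{58} \approx 5650.0$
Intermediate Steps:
$t{\left(F \right)} = \frac{7 F}{-33 + F}$ ($t{\left(F \right)} = \frac{F + 6 F}{-33 + F} = \frac{7 F}{-33 + F}$)
$K{\left(51,7 \right)} - t{\left(91 \right)} = 111 \cdot 51 - 7 \cdot 91 \frac{1}{-33 + 91} = 5661 - 7 \cdot 91 \cdot \frac{1}{58} = 5661 - \frac{637}{58} = \frac{327701}{58}$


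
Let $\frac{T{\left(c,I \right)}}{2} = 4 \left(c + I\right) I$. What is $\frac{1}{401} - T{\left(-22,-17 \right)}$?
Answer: $- \frac{2126903}{401} \approx -5304.0$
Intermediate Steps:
$T{\left(c,I \right)} = 2 I \left(4 I + 4 c\right)$ ($T{\left(c,I \right)} = 2 \cdot 4 \left(c + I\right) I = 2 \cdot 4 \left(I + c\right) I = 2 \left(4 I + 4 c\right) I = 2 I \left(4 I + 4 c\right)$)
$\frac{1}{401} - T{\left(-22,-17 \right)} = \frac{1}{401} - 8 \left(-17\right) \left(-17 - 22\right) = \frac{1}{401} - 8 \left(-17\right) \left(-39\right) = \frac{1}{401} - 5304 = - \frac{2126903}{401}$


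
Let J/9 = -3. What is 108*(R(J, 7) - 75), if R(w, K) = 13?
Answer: -6696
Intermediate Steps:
J = -27 (J = 9*(-3) = -27)
108*(R(J, 7) - 75) = 108*(13 - 75) = 108*(-62) = -6696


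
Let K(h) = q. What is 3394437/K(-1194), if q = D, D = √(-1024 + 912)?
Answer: -3394437*I*√7/28 ≈ -3.2074e+5*I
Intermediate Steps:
D = 4*I*√7 (D = √(-112) = 4*I*√7 ≈ 10.583*I)
q = 4*I*√7 ≈ 10.583*I
K(h) = 4*I*√7
3394437/K(-1194) = 3394437/((4*I*√7)) = 3394437*(-I*√7/28) = -3394437*I*√7/28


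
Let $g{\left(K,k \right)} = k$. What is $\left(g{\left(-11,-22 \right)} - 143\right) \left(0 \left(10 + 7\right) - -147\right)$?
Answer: $-24255$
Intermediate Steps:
$\left(g{\left(-11,-22 \right)} - 143\right) \left(0 \left(10 + 7\right) - -147\right) = \left(-22 - 143\right) \left(0 \left(10 + 7\right) - -147\right) = - 165 \left(0 \cdot 17 + \left(-6 + 153\right)\right) = - 165 \left(0 + 147\right) = \left(-165\right) 147 = -24255$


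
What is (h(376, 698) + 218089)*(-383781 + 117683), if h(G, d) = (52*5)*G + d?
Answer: -84232523606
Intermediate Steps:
h(G, d) = d + 260*G (h(G, d) = 260*G + d = d + 260*G)
(h(376, 698) + 218089)*(-383781 + 117683) = ((698 + 260*376) + 218089)*(-383781 + 117683) = ((698 + 97760) + 218089)*(-266098) = (98458 + 218089)*(-266098) = 316547*(-266098) = -84232523606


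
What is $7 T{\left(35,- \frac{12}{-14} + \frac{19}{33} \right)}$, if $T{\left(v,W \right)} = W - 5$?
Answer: $- \frac{824}{33} \approx -24.97$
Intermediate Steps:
$T{\left(v,W \right)} = -5 + W$
$7 T{\left(35,- \frac{12}{-14} + \frac{19}{33} \right)} = 7 \left(-5 + \left(- \frac{12}{-14} + \frac{19}{33}\right)\right) = 7 \left(-5 + \left(\left(-12\right) \left(- \frac{1}{14}\right) + 19 \cdot \frac{1}{33}\right)\right) = 7 \left(-5 + \left(\frac{6}{7} + \frac{19}{33}\right)\right) = 7 \left(-5 + \frac{331}{231}\right) = 7 \left(- \frac{824}{231}\right) = - \frac{824}{33}$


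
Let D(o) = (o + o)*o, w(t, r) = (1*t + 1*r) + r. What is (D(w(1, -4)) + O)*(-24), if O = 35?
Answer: -3192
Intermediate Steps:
w(t, r) = t + 2*r (w(t, r) = (t + r) + r = (r + t) + r = t + 2*r)
D(o) = 2*o² (D(o) = (2*o)*o = 2*o²)
(D(w(1, -4)) + O)*(-24) = (2*(1 + 2*(-4))² + 35)*(-24) = (2*(1 - 8)² + 35)*(-24) = (2*(-7)² + 35)*(-24) = (2*49 + 35)*(-24) = (98 + 35)*(-24) = 133*(-24) = -3192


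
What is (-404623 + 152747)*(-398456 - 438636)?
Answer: 210843384592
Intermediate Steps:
(-404623 + 152747)*(-398456 - 438636) = -251876*(-837092) = 210843384592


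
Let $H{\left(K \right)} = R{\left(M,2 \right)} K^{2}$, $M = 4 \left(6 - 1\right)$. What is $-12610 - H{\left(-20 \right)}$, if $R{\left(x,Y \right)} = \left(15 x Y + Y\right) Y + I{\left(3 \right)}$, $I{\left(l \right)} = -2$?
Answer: $-493410$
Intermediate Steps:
$M = 20$ ($M = 4 \cdot 5 = 20$)
$R{\left(x,Y \right)} = -2 + Y \left(Y + 15 Y x\right)$ ($R{\left(x,Y \right)} = \left(15 x Y + Y\right) Y - 2 = \left(15 Y x + Y\right) Y - 2 = \left(Y + 15 Y x\right) Y - 2 = Y \left(Y + 15 Y x\right) - 2 = -2 + Y \left(Y + 15 Y x\right)$)
$H{\left(K \right)} = 1202 K^{2}$ ($H{\left(K \right)} = \left(-2 + 2^{2} + 15 \cdot 20 \cdot 2^{2}\right) K^{2} = \left(-2 + 4 + 15 \cdot 20 \cdot 4\right) K^{2} = \left(-2 + 4 + 1200\right) K^{2} = 1202 K^{2}$)
$-12610 - H{\left(-20 \right)} = -12610 - 1202 \left(-20\right)^{2} = -12610 - 1202 \cdot 400 = -12610 - 480800 = -493410$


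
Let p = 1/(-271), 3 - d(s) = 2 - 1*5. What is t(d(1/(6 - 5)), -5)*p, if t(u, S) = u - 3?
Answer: -3/271 ≈ -0.011070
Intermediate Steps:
d(s) = 6 (d(s) = 3 - (2 - 1*5) = 3 - (2 - 5) = 3 - 1*(-3) = 3 + 3 = 6)
t(u, S) = -3 + u
p = -1/271 ≈ -0.0036900
t(d(1/(6 - 5)), -5)*p = (-3 + 6)*(-1/271) = 3*(-1/271) = -3/271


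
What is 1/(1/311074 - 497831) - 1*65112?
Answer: -10083392807771290/154862280493 ≈ -65112.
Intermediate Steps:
1/(1/311074 - 497831) - 1*65112 = 1/(1/311074 - 497831) - 65112 = 1/(-154862280493/311074) - 65112 = -311074/154862280493 - 65112 = -10083392807771290/154862280493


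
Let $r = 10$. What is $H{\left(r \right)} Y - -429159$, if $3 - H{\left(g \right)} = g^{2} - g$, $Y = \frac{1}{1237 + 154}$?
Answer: $\frac{596960082}{1391} \approx 4.2916 \cdot 10^{5}$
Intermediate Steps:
$Y = \frac{1}{1391} \approx 0.00071891$
$H{\left(g \right)} = 3 + g - g^{2}$ ($H{\left(g \right)} = 3 - \left(g^{2} - g\right) = 3 + g - g^{2}$)
$H{\left(r \right)} Y - -429159 = \left(3 + 10 - 10^{2}\right) \frac{1}{1391} - -429159 = \left(3 + 10 - 100\right) \frac{1}{1391} + 429159 = \left(-87\right) \frac{1}{1391} + 429159 = - \frac{87}{1391} + 429159 = \frac{596960082}{1391}$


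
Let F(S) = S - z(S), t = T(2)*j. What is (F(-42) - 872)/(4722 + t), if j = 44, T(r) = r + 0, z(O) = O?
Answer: -436/2405 ≈ -0.18129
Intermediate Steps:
T(r) = r
t = 88 (t = 2*44 = 88)
F(S) = 0 (F(S) = S - S = 0)
(F(-42) - 872)/(4722 + t) = (0 - 872)/(4722 + 88) = -872/4810 = -872*1/4810 = -436/2405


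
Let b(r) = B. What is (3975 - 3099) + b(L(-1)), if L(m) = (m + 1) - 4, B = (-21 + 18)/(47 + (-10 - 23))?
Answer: 12261/14 ≈ 875.79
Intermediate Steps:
B = -3/14 (B = -3/(47 - 33) = -3/14 ≈ -0.21429)
L(m) = -3 + m (L(m) = (1 + m) - 4 = -3 + m)
b(r) = -3/14
(3975 - 3099) + b(L(-1)) = (3975 - 3099) - 3/14 = 876 - 3/14 = 12261/14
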